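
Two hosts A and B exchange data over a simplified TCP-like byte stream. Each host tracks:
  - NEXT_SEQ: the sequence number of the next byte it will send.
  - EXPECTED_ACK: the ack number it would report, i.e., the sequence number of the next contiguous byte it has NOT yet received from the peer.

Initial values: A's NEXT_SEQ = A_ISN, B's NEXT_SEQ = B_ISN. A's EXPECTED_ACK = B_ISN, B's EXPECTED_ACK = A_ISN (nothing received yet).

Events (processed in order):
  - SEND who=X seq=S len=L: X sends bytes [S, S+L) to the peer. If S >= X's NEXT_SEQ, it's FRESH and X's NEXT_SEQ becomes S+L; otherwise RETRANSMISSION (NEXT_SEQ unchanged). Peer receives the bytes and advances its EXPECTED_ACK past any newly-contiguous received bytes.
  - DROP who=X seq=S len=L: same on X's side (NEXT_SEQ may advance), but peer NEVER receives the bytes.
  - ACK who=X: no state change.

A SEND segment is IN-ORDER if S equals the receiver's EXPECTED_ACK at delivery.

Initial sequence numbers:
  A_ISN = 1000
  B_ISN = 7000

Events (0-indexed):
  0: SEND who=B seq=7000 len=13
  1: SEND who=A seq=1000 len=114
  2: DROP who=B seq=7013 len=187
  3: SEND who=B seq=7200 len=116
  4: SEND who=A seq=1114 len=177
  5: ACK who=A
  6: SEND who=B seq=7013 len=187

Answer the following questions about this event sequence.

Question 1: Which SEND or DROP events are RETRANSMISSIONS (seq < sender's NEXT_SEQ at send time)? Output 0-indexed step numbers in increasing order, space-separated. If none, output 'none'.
Step 0: SEND seq=7000 -> fresh
Step 1: SEND seq=1000 -> fresh
Step 2: DROP seq=7013 -> fresh
Step 3: SEND seq=7200 -> fresh
Step 4: SEND seq=1114 -> fresh
Step 6: SEND seq=7013 -> retransmit

Answer: 6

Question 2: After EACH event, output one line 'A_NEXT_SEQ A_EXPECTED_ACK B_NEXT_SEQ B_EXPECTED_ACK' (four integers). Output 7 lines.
1000 7013 7013 1000
1114 7013 7013 1114
1114 7013 7200 1114
1114 7013 7316 1114
1291 7013 7316 1291
1291 7013 7316 1291
1291 7316 7316 1291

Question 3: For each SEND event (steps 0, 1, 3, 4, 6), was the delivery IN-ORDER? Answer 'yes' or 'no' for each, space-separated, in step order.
Answer: yes yes no yes yes

Derivation:
Step 0: SEND seq=7000 -> in-order
Step 1: SEND seq=1000 -> in-order
Step 3: SEND seq=7200 -> out-of-order
Step 4: SEND seq=1114 -> in-order
Step 6: SEND seq=7013 -> in-order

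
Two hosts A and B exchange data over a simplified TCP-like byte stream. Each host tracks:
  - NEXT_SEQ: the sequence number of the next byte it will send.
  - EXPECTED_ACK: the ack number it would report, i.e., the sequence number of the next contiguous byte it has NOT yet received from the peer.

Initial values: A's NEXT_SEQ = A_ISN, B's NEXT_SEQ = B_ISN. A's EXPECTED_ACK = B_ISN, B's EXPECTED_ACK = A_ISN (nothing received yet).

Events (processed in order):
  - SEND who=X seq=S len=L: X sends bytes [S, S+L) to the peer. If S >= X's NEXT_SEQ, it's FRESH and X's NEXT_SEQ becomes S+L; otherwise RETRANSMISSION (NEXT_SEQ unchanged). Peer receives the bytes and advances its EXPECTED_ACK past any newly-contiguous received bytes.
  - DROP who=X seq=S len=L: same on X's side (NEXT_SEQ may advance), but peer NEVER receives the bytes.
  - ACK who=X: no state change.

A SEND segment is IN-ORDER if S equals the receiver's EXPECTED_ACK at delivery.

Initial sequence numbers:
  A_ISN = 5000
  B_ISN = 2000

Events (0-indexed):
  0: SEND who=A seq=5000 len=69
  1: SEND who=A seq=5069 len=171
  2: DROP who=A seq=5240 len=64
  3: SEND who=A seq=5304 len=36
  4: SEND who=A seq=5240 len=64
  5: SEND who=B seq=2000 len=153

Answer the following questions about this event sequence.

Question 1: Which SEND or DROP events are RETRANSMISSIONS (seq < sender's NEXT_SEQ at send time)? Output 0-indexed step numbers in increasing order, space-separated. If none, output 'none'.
Step 0: SEND seq=5000 -> fresh
Step 1: SEND seq=5069 -> fresh
Step 2: DROP seq=5240 -> fresh
Step 3: SEND seq=5304 -> fresh
Step 4: SEND seq=5240 -> retransmit
Step 5: SEND seq=2000 -> fresh

Answer: 4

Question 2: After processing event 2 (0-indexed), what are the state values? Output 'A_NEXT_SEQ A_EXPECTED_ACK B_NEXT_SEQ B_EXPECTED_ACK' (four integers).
After event 0: A_seq=5069 A_ack=2000 B_seq=2000 B_ack=5069
After event 1: A_seq=5240 A_ack=2000 B_seq=2000 B_ack=5240
After event 2: A_seq=5304 A_ack=2000 B_seq=2000 B_ack=5240

5304 2000 2000 5240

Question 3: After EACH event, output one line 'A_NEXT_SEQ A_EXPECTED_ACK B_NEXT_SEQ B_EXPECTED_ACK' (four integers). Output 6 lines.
5069 2000 2000 5069
5240 2000 2000 5240
5304 2000 2000 5240
5340 2000 2000 5240
5340 2000 2000 5340
5340 2153 2153 5340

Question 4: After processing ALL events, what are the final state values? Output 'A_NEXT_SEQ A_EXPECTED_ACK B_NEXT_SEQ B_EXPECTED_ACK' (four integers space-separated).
After event 0: A_seq=5069 A_ack=2000 B_seq=2000 B_ack=5069
After event 1: A_seq=5240 A_ack=2000 B_seq=2000 B_ack=5240
After event 2: A_seq=5304 A_ack=2000 B_seq=2000 B_ack=5240
After event 3: A_seq=5340 A_ack=2000 B_seq=2000 B_ack=5240
After event 4: A_seq=5340 A_ack=2000 B_seq=2000 B_ack=5340
After event 5: A_seq=5340 A_ack=2153 B_seq=2153 B_ack=5340

Answer: 5340 2153 2153 5340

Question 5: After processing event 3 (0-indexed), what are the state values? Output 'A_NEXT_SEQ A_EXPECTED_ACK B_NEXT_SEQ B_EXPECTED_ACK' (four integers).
After event 0: A_seq=5069 A_ack=2000 B_seq=2000 B_ack=5069
After event 1: A_seq=5240 A_ack=2000 B_seq=2000 B_ack=5240
After event 2: A_seq=5304 A_ack=2000 B_seq=2000 B_ack=5240
After event 3: A_seq=5340 A_ack=2000 B_seq=2000 B_ack=5240

5340 2000 2000 5240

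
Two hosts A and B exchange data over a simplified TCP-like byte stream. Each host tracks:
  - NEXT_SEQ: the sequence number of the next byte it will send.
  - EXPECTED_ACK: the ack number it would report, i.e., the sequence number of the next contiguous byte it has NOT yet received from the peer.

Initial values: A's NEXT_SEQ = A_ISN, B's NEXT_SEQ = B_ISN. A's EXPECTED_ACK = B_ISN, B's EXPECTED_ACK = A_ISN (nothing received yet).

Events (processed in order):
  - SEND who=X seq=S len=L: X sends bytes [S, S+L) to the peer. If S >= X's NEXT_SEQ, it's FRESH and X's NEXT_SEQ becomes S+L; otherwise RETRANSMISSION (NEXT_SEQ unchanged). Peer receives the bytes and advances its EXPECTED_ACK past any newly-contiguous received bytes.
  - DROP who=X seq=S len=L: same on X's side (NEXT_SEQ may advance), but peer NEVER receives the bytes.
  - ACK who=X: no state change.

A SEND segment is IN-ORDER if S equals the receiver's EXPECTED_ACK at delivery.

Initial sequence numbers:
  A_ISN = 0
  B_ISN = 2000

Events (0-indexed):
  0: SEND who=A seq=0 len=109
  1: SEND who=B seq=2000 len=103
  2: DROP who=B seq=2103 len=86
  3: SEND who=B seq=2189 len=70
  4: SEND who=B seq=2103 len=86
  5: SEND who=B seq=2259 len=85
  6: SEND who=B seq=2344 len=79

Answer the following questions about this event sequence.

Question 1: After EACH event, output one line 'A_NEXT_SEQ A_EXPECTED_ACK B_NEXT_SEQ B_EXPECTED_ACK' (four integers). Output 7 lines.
109 2000 2000 109
109 2103 2103 109
109 2103 2189 109
109 2103 2259 109
109 2259 2259 109
109 2344 2344 109
109 2423 2423 109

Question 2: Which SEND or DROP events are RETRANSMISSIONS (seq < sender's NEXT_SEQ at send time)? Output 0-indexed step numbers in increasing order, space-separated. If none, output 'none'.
Answer: 4

Derivation:
Step 0: SEND seq=0 -> fresh
Step 1: SEND seq=2000 -> fresh
Step 2: DROP seq=2103 -> fresh
Step 3: SEND seq=2189 -> fresh
Step 4: SEND seq=2103 -> retransmit
Step 5: SEND seq=2259 -> fresh
Step 6: SEND seq=2344 -> fresh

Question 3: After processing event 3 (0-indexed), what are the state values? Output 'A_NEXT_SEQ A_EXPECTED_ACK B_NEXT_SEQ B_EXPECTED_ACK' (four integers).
After event 0: A_seq=109 A_ack=2000 B_seq=2000 B_ack=109
After event 1: A_seq=109 A_ack=2103 B_seq=2103 B_ack=109
After event 2: A_seq=109 A_ack=2103 B_seq=2189 B_ack=109
After event 3: A_seq=109 A_ack=2103 B_seq=2259 B_ack=109

109 2103 2259 109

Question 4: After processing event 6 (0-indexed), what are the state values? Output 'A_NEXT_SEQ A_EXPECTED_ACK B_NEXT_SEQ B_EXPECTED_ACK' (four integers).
After event 0: A_seq=109 A_ack=2000 B_seq=2000 B_ack=109
After event 1: A_seq=109 A_ack=2103 B_seq=2103 B_ack=109
After event 2: A_seq=109 A_ack=2103 B_seq=2189 B_ack=109
After event 3: A_seq=109 A_ack=2103 B_seq=2259 B_ack=109
After event 4: A_seq=109 A_ack=2259 B_seq=2259 B_ack=109
After event 5: A_seq=109 A_ack=2344 B_seq=2344 B_ack=109
After event 6: A_seq=109 A_ack=2423 B_seq=2423 B_ack=109

109 2423 2423 109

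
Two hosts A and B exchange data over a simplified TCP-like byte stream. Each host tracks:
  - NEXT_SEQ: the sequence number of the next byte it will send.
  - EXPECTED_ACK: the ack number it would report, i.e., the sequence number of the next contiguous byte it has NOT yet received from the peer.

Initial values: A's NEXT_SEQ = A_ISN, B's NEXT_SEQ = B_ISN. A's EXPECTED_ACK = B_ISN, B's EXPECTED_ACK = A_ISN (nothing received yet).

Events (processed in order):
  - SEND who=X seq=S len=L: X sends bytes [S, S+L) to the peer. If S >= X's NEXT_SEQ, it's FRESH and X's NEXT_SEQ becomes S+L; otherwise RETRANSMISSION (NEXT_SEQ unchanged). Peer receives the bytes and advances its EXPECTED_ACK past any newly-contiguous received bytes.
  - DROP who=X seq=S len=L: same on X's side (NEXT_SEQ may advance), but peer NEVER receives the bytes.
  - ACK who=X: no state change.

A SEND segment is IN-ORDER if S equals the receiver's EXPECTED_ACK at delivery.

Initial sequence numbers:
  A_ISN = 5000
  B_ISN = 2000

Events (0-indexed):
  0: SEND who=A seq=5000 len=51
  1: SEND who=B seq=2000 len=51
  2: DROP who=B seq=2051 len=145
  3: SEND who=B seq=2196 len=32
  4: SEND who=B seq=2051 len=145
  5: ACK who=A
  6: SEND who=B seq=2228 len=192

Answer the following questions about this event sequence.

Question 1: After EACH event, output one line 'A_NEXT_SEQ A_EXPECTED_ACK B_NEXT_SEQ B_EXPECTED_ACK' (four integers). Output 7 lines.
5051 2000 2000 5051
5051 2051 2051 5051
5051 2051 2196 5051
5051 2051 2228 5051
5051 2228 2228 5051
5051 2228 2228 5051
5051 2420 2420 5051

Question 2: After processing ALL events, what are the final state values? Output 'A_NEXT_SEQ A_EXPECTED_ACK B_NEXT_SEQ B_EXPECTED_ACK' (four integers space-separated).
After event 0: A_seq=5051 A_ack=2000 B_seq=2000 B_ack=5051
After event 1: A_seq=5051 A_ack=2051 B_seq=2051 B_ack=5051
After event 2: A_seq=5051 A_ack=2051 B_seq=2196 B_ack=5051
After event 3: A_seq=5051 A_ack=2051 B_seq=2228 B_ack=5051
After event 4: A_seq=5051 A_ack=2228 B_seq=2228 B_ack=5051
After event 5: A_seq=5051 A_ack=2228 B_seq=2228 B_ack=5051
After event 6: A_seq=5051 A_ack=2420 B_seq=2420 B_ack=5051

Answer: 5051 2420 2420 5051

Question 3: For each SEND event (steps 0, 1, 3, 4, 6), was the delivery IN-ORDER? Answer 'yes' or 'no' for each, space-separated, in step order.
Step 0: SEND seq=5000 -> in-order
Step 1: SEND seq=2000 -> in-order
Step 3: SEND seq=2196 -> out-of-order
Step 4: SEND seq=2051 -> in-order
Step 6: SEND seq=2228 -> in-order

Answer: yes yes no yes yes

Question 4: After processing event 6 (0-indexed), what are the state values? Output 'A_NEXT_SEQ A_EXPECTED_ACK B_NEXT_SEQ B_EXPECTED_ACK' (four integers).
After event 0: A_seq=5051 A_ack=2000 B_seq=2000 B_ack=5051
After event 1: A_seq=5051 A_ack=2051 B_seq=2051 B_ack=5051
After event 2: A_seq=5051 A_ack=2051 B_seq=2196 B_ack=5051
After event 3: A_seq=5051 A_ack=2051 B_seq=2228 B_ack=5051
After event 4: A_seq=5051 A_ack=2228 B_seq=2228 B_ack=5051
After event 5: A_seq=5051 A_ack=2228 B_seq=2228 B_ack=5051
After event 6: A_seq=5051 A_ack=2420 B_seq=2420 B_ack=5051

5051 2420 2420 5051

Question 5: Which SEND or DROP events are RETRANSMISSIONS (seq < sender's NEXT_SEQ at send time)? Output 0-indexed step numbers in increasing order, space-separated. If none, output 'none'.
Step 0: SEND seq=5000 -> fresh
Step 1: SEND seq=2000 -> fresh
Step 2: DROP seq=2051 -> fresh
Step 3: SEND seq=2196 -> fresh
Step 4: SEND seq=2051 -> retransmit
Step 6: SEND seq=2228 -> fresh

Answer: 4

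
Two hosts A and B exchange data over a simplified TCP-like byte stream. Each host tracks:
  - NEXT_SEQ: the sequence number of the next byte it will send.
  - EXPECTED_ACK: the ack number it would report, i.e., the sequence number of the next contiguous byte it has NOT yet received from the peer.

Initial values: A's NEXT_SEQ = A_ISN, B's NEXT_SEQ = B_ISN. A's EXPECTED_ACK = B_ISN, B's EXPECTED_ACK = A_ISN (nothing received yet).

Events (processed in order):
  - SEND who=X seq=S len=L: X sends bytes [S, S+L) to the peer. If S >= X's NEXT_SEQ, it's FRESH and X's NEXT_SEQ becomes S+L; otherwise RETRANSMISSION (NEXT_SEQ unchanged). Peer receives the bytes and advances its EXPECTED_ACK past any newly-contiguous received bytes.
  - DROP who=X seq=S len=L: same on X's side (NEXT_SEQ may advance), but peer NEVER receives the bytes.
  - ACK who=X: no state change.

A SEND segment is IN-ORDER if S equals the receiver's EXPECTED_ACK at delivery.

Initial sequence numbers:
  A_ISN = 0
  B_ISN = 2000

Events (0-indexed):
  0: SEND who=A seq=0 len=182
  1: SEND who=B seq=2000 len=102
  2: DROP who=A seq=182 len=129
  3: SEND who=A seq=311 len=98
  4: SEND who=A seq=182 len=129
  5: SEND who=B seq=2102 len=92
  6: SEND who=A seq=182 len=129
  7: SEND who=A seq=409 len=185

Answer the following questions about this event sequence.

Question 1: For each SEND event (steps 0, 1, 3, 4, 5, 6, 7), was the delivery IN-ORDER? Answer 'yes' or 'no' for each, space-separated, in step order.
Step 0: SEND seq=0 -> in-order
Step 1: SEND seq=2000 -> in-order
Step 3: SEND seq=311 -> out-of-order
Step 4: SEND seq=182 -> in-order
Step 5: SEND seq=2102 -> in-order
Step 6: SEND seq=182 -> out-of-order
Step 7: SEND seq=409 -> in-order

Answer: yes yes no yes yes no yes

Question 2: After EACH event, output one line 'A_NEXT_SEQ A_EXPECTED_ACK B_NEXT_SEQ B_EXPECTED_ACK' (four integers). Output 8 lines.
182 2000 2000 182
182 2102 2102 182
311 2102 2102 182
409 2102 2102 182
409 2102 2102 409
409 2194 2194 409
409 2194 2194 409
594 2194 2194 594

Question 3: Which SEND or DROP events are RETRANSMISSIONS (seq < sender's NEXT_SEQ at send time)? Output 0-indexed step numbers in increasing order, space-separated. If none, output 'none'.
Answer: 4 6

Derivation:
Step 0: SEND seq=0 -> fresh
Step 1: SEND seq=2000 -> fresh
Step 2: DROP seq=182 -> fresh
Step 3: SEND seq=311 -> fresh
Step 4: SEND seq=182 -> retransmit
Step 5: SEND seq=2102 -> fresh
Step 6: SEND seq=182 -> retransmit
Step 7: SEND seq=409 -> fresh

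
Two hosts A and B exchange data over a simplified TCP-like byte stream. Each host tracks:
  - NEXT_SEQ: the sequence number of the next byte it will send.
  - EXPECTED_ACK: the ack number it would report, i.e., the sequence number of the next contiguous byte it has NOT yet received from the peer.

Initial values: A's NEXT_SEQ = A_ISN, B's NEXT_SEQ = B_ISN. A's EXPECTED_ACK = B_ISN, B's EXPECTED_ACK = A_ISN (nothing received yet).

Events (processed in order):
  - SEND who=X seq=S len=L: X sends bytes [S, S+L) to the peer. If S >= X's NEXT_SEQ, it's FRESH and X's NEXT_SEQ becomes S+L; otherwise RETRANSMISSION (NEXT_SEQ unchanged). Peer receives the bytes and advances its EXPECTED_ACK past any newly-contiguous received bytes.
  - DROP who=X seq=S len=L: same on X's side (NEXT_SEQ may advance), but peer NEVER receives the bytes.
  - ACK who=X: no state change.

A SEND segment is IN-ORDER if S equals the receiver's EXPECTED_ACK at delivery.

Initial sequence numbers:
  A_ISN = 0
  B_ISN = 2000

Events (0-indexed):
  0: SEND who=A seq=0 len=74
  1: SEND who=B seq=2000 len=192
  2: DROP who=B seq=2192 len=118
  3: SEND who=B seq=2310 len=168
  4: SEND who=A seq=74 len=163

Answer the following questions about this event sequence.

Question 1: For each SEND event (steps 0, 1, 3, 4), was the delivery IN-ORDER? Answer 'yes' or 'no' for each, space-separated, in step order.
Answer: yes yes no yes

Derivation:
Step 0: SEND seq=0 -> in-order
Step 1: SEND seq=2000 -> in-order
Step 3: SEND seq=2310 -> out-of-order
Step 4: SEND seq=74 -> in-order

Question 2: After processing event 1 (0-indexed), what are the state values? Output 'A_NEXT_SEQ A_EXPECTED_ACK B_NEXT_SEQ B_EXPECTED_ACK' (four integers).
After event 0: A_seq=74 A_ack=2000 B_seq=2000 B_ack=74
After event 1: A_seq=74 A_ack=2192 B_seq=2192 B_ack=74

74 2192 2192 74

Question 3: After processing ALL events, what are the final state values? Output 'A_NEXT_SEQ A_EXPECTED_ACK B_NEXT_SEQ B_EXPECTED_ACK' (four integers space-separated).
Answer: 237 2192 2478 237

Derivation:
After event 0: A_seq=74 A_ack=2000 B_seq=2000 B_ack=74
After event 1: A_seq=74 A_ack=2192 B_seq=2192 B_ack=74
After event 2: A_seq=74 A_ack=2192 B_seq=2310 B_ack=74
After event 3: A_seq=74 A_ack=2192 B_seq=2478 B_ack=74
After event 4: A_seq=237 A_ack=2192 B_seq=2478 B_ack=237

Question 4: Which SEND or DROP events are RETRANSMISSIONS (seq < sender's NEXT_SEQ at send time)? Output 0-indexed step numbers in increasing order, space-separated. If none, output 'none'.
Step 0: SEND seq=0 -> fresh
Step 1: SEND seq=2000 -> fresh
Step 2: DROP seq=2192 -> fresh
Step 3: SEND seq=2310 -> fresh
Step 4: SEND seq=74 -> fresh

Answer: none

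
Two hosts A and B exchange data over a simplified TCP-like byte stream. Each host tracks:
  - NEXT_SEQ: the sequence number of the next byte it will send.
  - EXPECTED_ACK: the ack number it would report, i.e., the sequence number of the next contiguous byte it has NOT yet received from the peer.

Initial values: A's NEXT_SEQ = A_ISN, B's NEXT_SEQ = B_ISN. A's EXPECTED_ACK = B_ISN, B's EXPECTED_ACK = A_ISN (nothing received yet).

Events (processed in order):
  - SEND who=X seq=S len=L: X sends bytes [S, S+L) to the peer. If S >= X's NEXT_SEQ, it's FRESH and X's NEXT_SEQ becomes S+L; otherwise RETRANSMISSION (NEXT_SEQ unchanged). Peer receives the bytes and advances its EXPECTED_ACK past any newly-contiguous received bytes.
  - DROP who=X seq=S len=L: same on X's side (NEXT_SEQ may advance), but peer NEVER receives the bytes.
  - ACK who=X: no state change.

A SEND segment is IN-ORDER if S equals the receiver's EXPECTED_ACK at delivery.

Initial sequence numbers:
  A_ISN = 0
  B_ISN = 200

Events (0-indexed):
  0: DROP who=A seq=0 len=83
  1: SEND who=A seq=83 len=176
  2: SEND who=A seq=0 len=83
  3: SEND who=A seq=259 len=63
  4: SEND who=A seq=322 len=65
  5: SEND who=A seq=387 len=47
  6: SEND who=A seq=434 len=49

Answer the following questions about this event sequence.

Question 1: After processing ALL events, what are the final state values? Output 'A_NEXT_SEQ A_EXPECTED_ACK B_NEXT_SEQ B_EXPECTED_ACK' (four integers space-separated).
After event 0: A_seq=83 A_ack=200 B_seq=200 B_ack=0
After event 1: A_seq=259 A_ack=200 B_seq=200 B_ack=0
After event 2: A_seq=259 A_ack=200 B_seq=200 B_ack=259
After event 3: A_seq=322 A_ack=200 B_seq=200 B_ack=322
After event 4: A_seq=387 A_ack=200 B_seq=200 B_ack=387
After event 5: A_seq=434 A_ack=200 B_seq=200 B_ack=434
After event 6: A_seq=483 A_ack=200 B_seq=200 B_ack=483

Answer: 483 200 200 483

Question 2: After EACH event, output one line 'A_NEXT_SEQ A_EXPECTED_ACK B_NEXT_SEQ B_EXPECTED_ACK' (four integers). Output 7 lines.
83 200 200 0
259 200 200 0
259 200 200 259
322 200 200 322
387 200 200 387
434 200 200 434
483 200 200 483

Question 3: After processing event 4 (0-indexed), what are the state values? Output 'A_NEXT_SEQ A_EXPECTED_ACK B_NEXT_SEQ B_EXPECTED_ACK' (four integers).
After event 0: A_seq=83 A_ack=200 B_seq=200 B_ack=0
After event 1: A_seq=259 A_ack=200 B_seq=200 B_ack=0
After event 2: A_seq=259 A_ack=200 B_seq=200 B_ack=259
After event 3: A_seq=322 A_ack=200 B_seq=200 B_ack=322
After event 4: A_seq=387 A_ack=200 B_seq=200 B_ack=387

387 200 200 387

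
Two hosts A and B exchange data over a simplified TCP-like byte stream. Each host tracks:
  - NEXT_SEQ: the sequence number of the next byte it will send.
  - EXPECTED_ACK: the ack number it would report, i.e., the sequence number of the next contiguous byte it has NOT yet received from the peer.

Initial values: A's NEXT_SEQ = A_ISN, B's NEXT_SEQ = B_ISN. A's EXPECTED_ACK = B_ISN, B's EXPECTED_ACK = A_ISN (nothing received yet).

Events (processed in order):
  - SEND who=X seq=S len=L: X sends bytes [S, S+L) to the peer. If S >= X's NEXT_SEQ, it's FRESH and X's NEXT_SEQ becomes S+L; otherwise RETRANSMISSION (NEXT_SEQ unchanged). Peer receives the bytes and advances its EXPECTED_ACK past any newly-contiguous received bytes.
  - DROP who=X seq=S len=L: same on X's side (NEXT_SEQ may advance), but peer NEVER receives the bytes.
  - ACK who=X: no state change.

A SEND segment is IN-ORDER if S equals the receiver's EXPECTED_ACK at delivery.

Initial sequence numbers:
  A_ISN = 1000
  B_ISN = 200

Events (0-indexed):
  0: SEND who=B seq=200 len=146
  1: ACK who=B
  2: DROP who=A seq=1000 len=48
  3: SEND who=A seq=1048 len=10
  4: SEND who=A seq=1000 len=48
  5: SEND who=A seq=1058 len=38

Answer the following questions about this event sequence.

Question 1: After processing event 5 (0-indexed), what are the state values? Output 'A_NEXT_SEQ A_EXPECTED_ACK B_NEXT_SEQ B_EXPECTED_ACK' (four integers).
After event 0: A_seq=1000 A_ack=346 B_seq=346 B_ack=1000
After event 1: A_seq=1000 A_ack=346 B_seq=346 B_ack=1000
After event 2: A_seq=1048 A_ack=346 B_seq=346 B_ack=1000
After event 3: A_seq=1058 A_ack=346 B_seq=346 B_ack=1000
After event 4: A_seq=1058 A_ack=346 B_seq=346 B_ack=1058
After event 5: A_seq=1096 A_ack=346 B_seq=346 B_ack=1096

1096 346 346 1096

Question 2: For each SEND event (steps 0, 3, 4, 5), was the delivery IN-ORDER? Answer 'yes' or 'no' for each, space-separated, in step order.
Step 0: SEND seq=200 -> in-order
Step 3: SEND seq=1048 -> out-of-order
Step 4: SEND seq=1000 -> in-order
Step 5: SEND seq=1058 -> in-order

Answer: yes no yes yes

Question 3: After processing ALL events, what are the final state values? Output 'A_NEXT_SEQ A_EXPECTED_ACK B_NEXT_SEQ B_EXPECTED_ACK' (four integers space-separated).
Answer: 1096 346 346 1096

Derivation:
After event 0: A_seq=1000 A_ack=346 B_seq=346 B_ack=1000
After event 1: A_seq=1000 A_ack=346 B_seq=346 B_ack=1000
After event 2: A_seq=1048 A_ack=346 B_seq=346 B_ack=1000
After event 3: A_seq=1058 A_ack=346 B_seq=346 B_ack=1000
After event 4: A_seq=1058 A_ack=346 B_seq=346 B_ack=1058
After event 5: A_seq=1096 A_ack=346 B_seq=346 B_ack=1096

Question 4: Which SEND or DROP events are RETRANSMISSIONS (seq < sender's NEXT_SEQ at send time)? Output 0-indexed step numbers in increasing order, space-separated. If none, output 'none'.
Answer: 4

Derivation:
Step 0: SEND seq=200 -> fresh
Step 2: DROP seq=1000 -> fresh
Step 3: SEND seq=1048 -> fresh
Step 4: SEND seq=1000 -> retransmit
Step 5: SEND seq=1058 -> fresh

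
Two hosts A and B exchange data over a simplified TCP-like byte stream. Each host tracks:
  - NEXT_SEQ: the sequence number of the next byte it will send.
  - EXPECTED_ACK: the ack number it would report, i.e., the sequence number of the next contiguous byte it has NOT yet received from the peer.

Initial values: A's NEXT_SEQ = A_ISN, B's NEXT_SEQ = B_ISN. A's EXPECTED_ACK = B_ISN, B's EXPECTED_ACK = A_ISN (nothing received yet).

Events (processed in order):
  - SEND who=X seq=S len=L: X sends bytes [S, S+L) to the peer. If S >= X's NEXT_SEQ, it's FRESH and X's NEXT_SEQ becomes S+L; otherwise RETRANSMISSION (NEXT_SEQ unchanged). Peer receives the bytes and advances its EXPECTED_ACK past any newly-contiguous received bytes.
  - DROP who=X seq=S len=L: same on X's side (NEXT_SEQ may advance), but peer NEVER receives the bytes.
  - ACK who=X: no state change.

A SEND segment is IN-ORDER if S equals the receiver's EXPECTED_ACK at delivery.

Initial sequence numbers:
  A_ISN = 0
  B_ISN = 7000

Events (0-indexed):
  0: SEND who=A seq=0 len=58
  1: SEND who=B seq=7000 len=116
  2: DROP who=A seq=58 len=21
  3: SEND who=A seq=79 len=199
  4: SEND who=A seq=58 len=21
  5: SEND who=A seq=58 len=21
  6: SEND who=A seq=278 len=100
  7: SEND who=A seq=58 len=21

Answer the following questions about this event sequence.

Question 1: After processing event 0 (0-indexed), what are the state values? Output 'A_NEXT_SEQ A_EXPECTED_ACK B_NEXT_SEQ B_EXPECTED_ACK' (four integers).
After event 0: A_seq=58 A_ack=7000 B_seq=7000 B_ack=58

58 7000 7000 58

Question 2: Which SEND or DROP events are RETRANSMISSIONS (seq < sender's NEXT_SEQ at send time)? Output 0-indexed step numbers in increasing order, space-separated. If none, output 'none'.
Answer: 4 5 7

Derivation:
Step 0: SEND seq=0 -> fresh
Step 1: SEND seq=7000 -> fresh
Step 2: DROP seq=58 -> fresh
Step 3: SEND seq=79 -> fresh
Step 4: SEND seq=58 -> retransmit
Step 5: SEND seq=58 -> retransmit
Step 6: SEND seq=278 -> fresh
Step 7: SEND seq=58 -> retransmit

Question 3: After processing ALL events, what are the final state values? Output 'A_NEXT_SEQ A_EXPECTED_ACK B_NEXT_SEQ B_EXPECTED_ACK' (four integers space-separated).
After event 0: A_seq=58 A_ack=7000 B_seq=7000 B_ack=58
After event 1: A_seq=58 A_ack=7116 B_seq=7116 B_ack=58
After event 2: A_seq=79 A_ack=7116 B_seq=7116 B_ack=58
After event 3: A_seq=278 A_ack=7116 B_seq=7116 B_ack=58
After event 4: A_seq=278 A_ack=7116 B_seq=7116 B_ack=278
After event 5: A_seq=278 A_ack=7116 B_seq=7116 B_ack=278
After event 6: A_seq=378 A_ack=7116 B_seq=7116 B_ack=378
After event 7: A_seq=378 A_ack=7116 B_seq=7116 B_ack=378

Answer: 378 7116 7116 378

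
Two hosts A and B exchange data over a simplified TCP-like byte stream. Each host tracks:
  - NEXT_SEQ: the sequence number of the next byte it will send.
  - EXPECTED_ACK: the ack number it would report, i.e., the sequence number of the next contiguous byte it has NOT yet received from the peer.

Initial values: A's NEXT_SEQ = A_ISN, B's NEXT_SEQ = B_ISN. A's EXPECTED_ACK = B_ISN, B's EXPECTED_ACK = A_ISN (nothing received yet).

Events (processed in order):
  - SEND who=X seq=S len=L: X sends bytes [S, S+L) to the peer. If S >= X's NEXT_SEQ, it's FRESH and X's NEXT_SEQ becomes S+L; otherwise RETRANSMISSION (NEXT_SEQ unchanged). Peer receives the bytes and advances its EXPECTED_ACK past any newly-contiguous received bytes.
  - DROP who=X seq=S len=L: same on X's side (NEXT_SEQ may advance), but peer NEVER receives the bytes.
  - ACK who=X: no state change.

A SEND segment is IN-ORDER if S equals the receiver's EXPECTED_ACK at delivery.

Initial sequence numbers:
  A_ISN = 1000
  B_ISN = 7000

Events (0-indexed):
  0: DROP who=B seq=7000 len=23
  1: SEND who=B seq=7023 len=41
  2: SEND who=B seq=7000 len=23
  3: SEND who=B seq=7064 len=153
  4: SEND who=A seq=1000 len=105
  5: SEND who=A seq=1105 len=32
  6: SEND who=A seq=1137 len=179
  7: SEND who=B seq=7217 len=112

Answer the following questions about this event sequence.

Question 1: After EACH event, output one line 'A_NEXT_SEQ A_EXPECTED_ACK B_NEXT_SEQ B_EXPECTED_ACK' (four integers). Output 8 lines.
1000 7000 7023 1000
1000 7000 7064 1000
1000 7064 7064 1000
1000 7217 7217 1000
1105 7217 7217 1105
1137 7217 7217 1137
1316 7217 7217 1316
1316 7329 7329 1316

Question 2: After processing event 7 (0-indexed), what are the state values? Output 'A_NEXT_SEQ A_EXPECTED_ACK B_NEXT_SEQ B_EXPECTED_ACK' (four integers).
After event 0: A_seq=1000 A_ack=7000 B_seq=7023 B_ack=1000
After event 1: A_seq=1000 A_ack=7000 B_seq=7064 B_ack=1000
After event 2: A_seq=1000 A_ack=7064 B_seq=7064 B_ack=1000
After event 3: A_seq=1000 A_ack=7217 B_seq=7217 B_ack=1000
After event 4: A_seq=1105 A_ack=7217 B_seq=7217 B_ack=1105
After event 5: A_seq=1137 A_ack=7217 B_seq=7217 B_ack=1137
After event 6: A_seq=1316 A_ack=7217 B_seq=7217 B_ack=1316
After event 7: A_seq=1316 A_ack=7329 B_seq=7329 B_ack=1316

1316 7329 7329 1316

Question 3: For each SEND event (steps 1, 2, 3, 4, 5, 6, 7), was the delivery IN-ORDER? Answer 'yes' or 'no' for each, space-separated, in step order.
Step 1: SEND seq=7023 -> out-of-order
Step 2: SEND seq=7000 -> in-order
Step 3: SEND seq=7064 -> in-order
Step 4: SEND seq=1000 -> in-order
Step 5: SEND seq=1105 -> in-order
Step 6: SEND seq=1137 -> in-order
Step 7: SEND seq=7217 -> in-order

Answer: no yes yes yes yes yes yes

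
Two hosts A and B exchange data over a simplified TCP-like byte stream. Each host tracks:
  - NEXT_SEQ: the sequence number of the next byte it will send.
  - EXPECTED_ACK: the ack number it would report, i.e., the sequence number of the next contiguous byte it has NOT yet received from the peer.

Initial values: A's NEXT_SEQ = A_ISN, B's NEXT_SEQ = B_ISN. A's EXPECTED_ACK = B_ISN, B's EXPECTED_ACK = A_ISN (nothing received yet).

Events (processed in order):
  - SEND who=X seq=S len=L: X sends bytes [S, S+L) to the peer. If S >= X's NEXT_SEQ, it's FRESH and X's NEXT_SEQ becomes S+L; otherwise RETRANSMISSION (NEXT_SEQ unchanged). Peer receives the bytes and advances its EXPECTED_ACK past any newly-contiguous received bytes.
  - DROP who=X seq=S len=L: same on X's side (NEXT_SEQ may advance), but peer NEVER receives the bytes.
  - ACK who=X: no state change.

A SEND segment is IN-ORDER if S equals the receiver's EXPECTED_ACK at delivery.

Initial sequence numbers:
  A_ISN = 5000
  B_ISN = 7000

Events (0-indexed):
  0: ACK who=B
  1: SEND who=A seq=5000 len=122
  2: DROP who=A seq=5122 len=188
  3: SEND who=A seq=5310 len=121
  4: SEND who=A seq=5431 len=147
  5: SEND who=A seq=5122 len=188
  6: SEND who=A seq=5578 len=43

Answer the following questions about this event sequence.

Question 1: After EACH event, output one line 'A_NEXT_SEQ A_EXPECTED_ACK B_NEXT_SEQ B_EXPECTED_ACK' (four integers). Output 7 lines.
5000 7000 7000 5000
5122 7000 7000 5122
5310 7000 7000 5122
5431 7000 7000 5122
5578 7000 7000 5122
5578 7000 7000 5578
5621 7000 7000 5621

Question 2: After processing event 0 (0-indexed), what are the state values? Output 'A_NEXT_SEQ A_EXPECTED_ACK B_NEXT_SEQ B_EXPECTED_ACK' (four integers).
After event 0: A_seq=5000 A_ack=7000 B_seq=7000 B_ack=5000

5000 7000 7000 5000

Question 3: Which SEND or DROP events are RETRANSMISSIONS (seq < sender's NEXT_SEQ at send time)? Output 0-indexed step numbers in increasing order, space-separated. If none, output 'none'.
Step 1: SEND seq=5000 -> fresh
Step 2: DROP seq=5122 -> fresh
Step 3: SEND seq=5310 -> fresh
Step 4: SEND seq=5431 -> fresh
Step 5: SEND seq=5122 -> retransmit
Step 6: SEND seq=5578 -> fresh

Answer: 5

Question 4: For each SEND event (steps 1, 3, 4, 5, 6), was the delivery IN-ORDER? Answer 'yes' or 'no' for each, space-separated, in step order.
Step 1: SEND seq=5000 -> in-order
Step 3: SEND seq=5310 -> out-of-order
Step 4: SEND seq=5431 -> out-of-order
Step 5: SEND seq=5122 -> in-order
Step 6: SEND seq=5578 -> in-order

Answer: yes no no yes yes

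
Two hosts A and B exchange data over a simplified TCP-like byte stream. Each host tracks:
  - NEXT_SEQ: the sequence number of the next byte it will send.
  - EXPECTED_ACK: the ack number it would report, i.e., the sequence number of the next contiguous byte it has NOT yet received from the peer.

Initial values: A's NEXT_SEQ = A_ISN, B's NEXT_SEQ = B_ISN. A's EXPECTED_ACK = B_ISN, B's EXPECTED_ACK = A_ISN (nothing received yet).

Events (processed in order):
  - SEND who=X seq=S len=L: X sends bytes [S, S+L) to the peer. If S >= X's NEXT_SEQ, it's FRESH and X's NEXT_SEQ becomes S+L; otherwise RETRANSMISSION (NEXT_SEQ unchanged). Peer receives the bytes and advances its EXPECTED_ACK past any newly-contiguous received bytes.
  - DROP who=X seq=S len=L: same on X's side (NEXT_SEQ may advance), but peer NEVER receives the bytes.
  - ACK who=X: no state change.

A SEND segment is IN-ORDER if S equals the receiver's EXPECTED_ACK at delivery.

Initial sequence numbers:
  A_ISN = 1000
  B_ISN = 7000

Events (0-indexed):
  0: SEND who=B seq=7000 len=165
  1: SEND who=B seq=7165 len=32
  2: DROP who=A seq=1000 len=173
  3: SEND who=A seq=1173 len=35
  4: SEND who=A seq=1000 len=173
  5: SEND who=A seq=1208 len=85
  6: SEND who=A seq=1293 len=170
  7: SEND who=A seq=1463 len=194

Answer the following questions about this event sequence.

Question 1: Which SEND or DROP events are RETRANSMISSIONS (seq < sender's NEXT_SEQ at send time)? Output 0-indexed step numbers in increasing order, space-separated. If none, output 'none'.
Step 0: SEND seq=7000 -> fresh
Step 1: SEND seq=7165 -> fresh
Step 2: DROP seq=1000 -> fresh
Step 3: SEND seq=1173 -> fresh
Step 4: SEND seq=1000 -> retransmit
Step 5: SEND seq=1208 -> fresh
Step 6: SEND seq=1293 -> fresh
Step 7: SEND seq=1463 -> fresh

Answer: 4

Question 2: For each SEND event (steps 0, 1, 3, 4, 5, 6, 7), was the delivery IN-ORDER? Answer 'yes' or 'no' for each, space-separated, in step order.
Step 0: SEND seq=7000 -> in-order
Step 1: SEND seq=7165 -> in-order
Step 3: SEND seq=1173 -> out-of-order
Step 4: SEND seq=1000 -> in-order
Step 5: SEND seq=1208 -> in-order
Step 6: SEND seq=1293 -> in-order
Step 7: SEND seq=1463 -> in-order

Answer: yes yes no yes yes yes yes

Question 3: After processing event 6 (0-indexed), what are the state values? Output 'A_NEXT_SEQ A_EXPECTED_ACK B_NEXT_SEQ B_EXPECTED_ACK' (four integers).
After event 0: A_seq=1000 A_ack=7165 B_seq=7165 B_ack=1000
After event 1: A_seq=1000 A_ack=7197 B_seq=7197 B_ack=1000
After event 2: A_seq=1173 A_ack=7197 B_seq=7197 B_ack=1000
After event 3: A_seq=1208 A_ack=7197 B_seq=7197 B_ack=1000
After event 4: A_seq=1208 A_ack=7197 B_seq=7197 B_ack=1208
After event 5: A_seq=1293 A_ack=7197 B_seq=7197 B_ack=1293
After event 6: A_seq=1463 A_ack=7197 B_seq=7197 B_ack=1463

1463 7197 7197 1463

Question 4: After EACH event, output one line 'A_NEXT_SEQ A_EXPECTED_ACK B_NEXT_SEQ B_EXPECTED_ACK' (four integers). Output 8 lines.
1000 7165 7165 1000
1000 7197 7197 1000
1173 7197 7197 1000
1208 7197 7197 1000
1208 7197 7197 1208
1293 7197 7197 1293
1463 7197 7197 1463
1657 7197 7197 1657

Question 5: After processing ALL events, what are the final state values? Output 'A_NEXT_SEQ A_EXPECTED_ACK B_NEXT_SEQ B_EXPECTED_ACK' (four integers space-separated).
After event 0: A_seq=1000 A_ack=7165 B_seq=7165 B_ack=1000
After event 1: A_seq=1000 A_ack=7197 B_seq=7197 B_ack=1000
After event 2: A_seq=1173 A_ack=7197 B_seq=7197 B_ack=1000
After event 3: A_seq=1208 A_ack=7197 B_seq=7197 B_ack=1000
After event 4: A_seq=1208 A_ack=7197 B_seq=7197 B_ack=1208
After event 5: A_seq=1293 A_ack=7197 B_seq=7197 B_ack=1293
After event 6: A_seq=1463 A_ack=7197 B_seq=7197 B_ack=1463
After event 7: A_seq=1657 A_ack=7197 B_seq=7197 B_ack=1657

Answer: 1657 7197 7197 1657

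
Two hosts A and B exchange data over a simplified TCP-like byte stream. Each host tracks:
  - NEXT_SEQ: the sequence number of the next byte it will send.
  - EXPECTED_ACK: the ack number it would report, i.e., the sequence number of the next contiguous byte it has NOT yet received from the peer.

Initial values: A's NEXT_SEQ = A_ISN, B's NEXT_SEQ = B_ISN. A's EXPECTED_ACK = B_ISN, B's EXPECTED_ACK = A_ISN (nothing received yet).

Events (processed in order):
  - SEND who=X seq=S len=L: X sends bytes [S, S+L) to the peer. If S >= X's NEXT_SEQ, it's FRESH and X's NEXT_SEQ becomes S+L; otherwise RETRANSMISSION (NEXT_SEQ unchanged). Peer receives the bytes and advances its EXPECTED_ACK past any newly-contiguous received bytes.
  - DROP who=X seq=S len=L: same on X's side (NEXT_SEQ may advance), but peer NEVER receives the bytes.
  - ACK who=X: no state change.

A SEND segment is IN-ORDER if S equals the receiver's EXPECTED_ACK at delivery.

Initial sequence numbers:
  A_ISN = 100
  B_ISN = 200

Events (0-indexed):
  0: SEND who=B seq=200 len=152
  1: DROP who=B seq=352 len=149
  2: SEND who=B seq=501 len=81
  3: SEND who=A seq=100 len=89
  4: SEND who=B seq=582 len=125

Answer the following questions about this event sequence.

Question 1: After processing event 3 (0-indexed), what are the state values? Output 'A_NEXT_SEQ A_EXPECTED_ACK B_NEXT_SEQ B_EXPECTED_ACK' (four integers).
After event 0: A_seq=100 A_ack=352 B_seq=352 B_ack=100
After event 1: A_seq=100 A_ack=352 B_seq=501 B_ack=100
After event 2: A_seq=100 A_ack=352 B_seq=582 B_ack=100
After event 3: A_seq=189 A_ack=352 B_seq=582 B_ack=189

189 352 582 189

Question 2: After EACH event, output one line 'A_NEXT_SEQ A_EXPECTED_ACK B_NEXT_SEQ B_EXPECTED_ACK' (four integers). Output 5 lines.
100 352 352 100
100 352 501 100
100 352 582 100
189 352 582 189
189 352 707 189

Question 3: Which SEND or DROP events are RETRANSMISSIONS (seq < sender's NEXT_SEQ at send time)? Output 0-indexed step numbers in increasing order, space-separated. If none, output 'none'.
Answer: none

Derivation:
Step 0: SEND seq=200 -> fresh
Step 1: DROP seq=352 -> fresh
Step 2: SEND seq=501 -> fresh
Step 3: SEND seq=100 -> fresh
Step 4: SEND seq=582 -> fresh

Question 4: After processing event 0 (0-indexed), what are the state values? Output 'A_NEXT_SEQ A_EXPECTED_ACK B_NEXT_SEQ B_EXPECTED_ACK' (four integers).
After event 0: A_seq=100 A_ack=352 B_seq=352 B_ack=100

100 352 352 100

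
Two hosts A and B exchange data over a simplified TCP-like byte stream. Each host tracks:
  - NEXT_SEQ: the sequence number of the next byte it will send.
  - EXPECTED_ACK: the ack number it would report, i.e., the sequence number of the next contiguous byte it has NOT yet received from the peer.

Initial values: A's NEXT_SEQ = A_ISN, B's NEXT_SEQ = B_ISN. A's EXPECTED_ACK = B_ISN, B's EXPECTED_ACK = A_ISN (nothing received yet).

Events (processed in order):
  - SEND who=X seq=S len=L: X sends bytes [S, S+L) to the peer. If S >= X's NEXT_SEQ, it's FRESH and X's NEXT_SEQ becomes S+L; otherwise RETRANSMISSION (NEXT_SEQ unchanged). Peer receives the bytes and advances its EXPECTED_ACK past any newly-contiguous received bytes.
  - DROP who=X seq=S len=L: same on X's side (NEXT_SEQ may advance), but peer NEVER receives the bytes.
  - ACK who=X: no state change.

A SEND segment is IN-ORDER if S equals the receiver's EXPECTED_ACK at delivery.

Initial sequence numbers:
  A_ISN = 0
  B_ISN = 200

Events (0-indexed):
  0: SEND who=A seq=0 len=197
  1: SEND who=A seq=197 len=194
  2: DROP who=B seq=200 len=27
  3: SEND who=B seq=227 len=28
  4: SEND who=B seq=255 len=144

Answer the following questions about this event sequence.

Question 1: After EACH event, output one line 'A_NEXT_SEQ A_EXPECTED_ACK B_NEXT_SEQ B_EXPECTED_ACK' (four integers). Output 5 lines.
197 200 200 197
391 200 200 391
391 200 227 391
391 200 255 391
391 200 399 391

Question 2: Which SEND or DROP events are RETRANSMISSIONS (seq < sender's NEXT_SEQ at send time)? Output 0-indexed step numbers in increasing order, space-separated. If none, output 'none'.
Answer: none

Derivation:
Step 0: SEND seq=0 -> fresh
Step 1: SEND seq=197 -> fresh
Step 2: DROP seq=200 -> fresh
Step 3: SEND seq=227 -> fresh
Step 4: SEND seq=255 -> fresh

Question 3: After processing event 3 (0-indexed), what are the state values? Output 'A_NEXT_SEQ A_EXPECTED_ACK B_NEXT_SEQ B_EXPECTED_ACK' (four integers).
After event 0: A_seq=197 A_ack=200 B_seq=200 B_ack=197
After event 1: A_seq=391 A_ack=200 B_seq=200 B_ack=391
After event 2: A_seq=391 A_ack=200 B_seq=227 B_ack=391
After event 3: A_seq=391 A_ack=200 B_seq=255 B_ack=391

391 200 255 391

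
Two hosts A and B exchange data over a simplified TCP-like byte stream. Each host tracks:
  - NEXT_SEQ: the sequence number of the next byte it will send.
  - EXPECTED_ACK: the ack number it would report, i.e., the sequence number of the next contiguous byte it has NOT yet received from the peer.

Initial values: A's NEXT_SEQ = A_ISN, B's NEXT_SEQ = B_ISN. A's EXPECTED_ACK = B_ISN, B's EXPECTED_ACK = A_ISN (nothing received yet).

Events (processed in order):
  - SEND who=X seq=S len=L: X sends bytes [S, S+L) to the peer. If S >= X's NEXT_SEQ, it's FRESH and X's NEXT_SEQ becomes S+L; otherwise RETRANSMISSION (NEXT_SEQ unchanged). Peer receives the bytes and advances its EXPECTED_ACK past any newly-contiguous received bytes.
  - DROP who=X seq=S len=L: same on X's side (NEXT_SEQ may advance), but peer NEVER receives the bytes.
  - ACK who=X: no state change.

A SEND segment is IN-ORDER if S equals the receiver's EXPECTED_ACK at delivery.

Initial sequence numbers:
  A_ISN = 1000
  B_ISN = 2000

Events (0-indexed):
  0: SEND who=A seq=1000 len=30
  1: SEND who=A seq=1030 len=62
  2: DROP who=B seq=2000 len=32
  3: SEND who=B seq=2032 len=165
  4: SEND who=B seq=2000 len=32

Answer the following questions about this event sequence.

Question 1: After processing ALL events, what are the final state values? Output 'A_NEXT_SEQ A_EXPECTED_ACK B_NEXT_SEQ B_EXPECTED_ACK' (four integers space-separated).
After event 0: A_seq=1030 A_ack=2000 B_seq=2000 B_ack=1030
After event 1: A_seq=1092 A_ack=2000 B_seq=2000 B_ack=1092
After event 2: A_seq=1092 A_ack=2000 B_seq=2032 B_ack=1092
After event 3: A_seq=1092 A_ack=2000 B_seq=2197 B_ack=1092
After event 4: A_seq=1092 A_ack=2197 B_seq=2197 B_ack=1092

Answer: 1092 2197 2197 1092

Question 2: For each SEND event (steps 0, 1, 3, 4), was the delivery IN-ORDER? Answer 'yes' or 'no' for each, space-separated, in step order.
Step 0: SEND seq=1000 -> in-order
Step 1: SEND seq=1030 -> in-order
Step 3: SEND seq=2032 -> out-of-order
Step 4: SEND seq=2000 -> in-order

Answer: yes yes no yes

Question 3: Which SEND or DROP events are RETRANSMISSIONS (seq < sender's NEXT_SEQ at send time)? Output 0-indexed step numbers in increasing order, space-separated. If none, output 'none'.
Step 0: SEND seq=1000 -> fresh
Step 1: SEND seq=1030 -> fresh
Step 2: DROP seq=2000 -> fresh
Step 3: SEND seq=2032 -> fresh
Step 4: SEND seq=2000 -> retransmit

Answer: 4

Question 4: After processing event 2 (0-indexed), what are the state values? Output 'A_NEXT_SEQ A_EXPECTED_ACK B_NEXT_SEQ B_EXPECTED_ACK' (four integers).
After event 0: A_seq=1030 A_ack=2000 B_seq=2000 B_ack=1030
After event 1: A_seq=1092 A_ack=2000 B_seq=2000 B_ack=1092
After event 2: A_seq=1092 A_ack=2000 B_seq=2032 B_ack=1092

1092 2000 2032 1092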